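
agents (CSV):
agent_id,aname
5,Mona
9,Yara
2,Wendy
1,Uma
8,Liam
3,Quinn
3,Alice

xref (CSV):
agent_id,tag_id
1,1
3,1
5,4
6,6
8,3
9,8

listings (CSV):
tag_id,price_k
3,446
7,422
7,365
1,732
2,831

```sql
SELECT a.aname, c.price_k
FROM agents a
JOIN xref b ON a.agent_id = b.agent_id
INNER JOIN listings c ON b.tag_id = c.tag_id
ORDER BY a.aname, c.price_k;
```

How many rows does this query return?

4

Joins associate left-to-right: agents INNER JOIN xref on agent_id gives 6 intermediate row(s).
Then INNER JOIN `listings c` on tag_id: keep only rows whose b.tag_id appears in c.
Result: 4 row(s).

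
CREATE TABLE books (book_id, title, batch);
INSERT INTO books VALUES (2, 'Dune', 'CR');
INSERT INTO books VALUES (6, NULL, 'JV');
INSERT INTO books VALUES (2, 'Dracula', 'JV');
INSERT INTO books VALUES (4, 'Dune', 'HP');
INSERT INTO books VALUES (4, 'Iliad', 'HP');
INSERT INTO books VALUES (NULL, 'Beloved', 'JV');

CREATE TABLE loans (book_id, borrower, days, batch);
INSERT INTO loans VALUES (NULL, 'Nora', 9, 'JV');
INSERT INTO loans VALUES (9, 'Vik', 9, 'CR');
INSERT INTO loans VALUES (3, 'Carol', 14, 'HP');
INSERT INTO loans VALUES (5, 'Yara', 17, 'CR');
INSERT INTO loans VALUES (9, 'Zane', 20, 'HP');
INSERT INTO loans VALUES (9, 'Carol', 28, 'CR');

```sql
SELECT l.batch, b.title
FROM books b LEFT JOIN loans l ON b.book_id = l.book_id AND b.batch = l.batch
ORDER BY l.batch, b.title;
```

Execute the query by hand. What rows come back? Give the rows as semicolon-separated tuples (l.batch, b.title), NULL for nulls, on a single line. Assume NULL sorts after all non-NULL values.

LEFT JOIN keeps every row from `books`; unmatched rows get NULL for `loans`'s columns.
Matching on b.book_id = l.book_id AND b.batch = l.batch. A NULL in a compared column never satisfies the condition.
- book_id=2, batch=CR: no l row matches, row kept with l columns NULL.
- book_id=6, batch=JV: no l row matches, row kept with l columns NULL.
- book_id=2, batch=JV: no l row matches, row kept with l columns NULL.
- book_id=4, batch=HP: no l row matches, row kept with l columns NULL.
- book_id=4, batch=HP: no l row matches, row kept with l columns NULL.
- book_id=NULL, batch=JV: no l row matches, row kept with l columns NULL.
After projecting and ordering:
l.batch | b.title
NULL | Beloved
NULL | Dracula
NULL | Dune
NULL | Dune
NULL | Iliad
NULL | NULL

(NULL, Beloved); (NULL, Dracula); (NULL, Dune); (NULL, Dune); (NULL, Iliad); (NULL, NULL)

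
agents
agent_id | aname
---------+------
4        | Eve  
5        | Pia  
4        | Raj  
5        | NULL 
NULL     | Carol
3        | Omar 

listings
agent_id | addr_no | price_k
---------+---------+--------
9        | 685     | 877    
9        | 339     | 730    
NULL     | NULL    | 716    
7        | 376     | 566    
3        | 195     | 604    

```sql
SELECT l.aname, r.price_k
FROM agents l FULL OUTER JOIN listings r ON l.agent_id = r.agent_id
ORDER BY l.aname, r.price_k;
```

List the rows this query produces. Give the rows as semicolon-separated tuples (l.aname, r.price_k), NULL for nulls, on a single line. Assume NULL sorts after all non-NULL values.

(Carol, NULL); (Eve, NULL); (Omar, 604); (Pia, NULL); (Raj, NULL); (NULL, 566); (NULL, 716); (NULL, 730); (NULL, 877); (NULL, NULL)

FULL OUTER JOIN keeps every row from both sides; unmatched rows get NULL for the other side's columns.
Matching on l.agent_id = r.agent_id. A NULL in a compared column never satisfies the condition.
- agent_id=4: no r row matches, row kept with r columns NULL.
- agent_id=5: no r row matches, row kept with r columns NULL.
- agent_id=4: no r row matches, row kept with r columns NULL.
- agent_id=5: no r row matches, row kept with r columns NULL.
- agent_id=NULL: no r row matches, row kept with r columns NULL.
- agent_id=3: 1 matching r row(s), so 1 row(s) emitted.
- 4 r row(s) had no l match → kept, l columns NULL.
After projecting and ordering:
l.aname | r.price_k
Carol | NULL
Eve | NULL
Omar | 604
Pia | NULL
Raj | NULL
NULL | 566
NULL | 716
NULL | 730
NULL | 877
NULL | NULL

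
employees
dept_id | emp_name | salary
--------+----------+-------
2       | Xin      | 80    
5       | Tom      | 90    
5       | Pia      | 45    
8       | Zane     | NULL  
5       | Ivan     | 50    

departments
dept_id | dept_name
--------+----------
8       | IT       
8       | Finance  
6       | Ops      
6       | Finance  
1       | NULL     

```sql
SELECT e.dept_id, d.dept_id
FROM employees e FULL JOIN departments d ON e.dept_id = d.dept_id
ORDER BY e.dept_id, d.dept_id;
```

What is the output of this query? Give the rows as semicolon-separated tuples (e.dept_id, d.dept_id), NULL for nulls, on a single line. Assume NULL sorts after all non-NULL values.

(2, NULL); (5, NULL); (5, NULL); (5, NULL); (8, 8); (8, 8); (NULL, 1); (NULL, 6); (NULL, 6)

FULL OUTER JOIN keeps every row from both sides; unmatched rows get NULL for the other side's columns.
Matching on e.dept_id = d.dept_id.
Matched pairs: 2; unmatched e rows kept: 4; unmatched d rows kept: 3.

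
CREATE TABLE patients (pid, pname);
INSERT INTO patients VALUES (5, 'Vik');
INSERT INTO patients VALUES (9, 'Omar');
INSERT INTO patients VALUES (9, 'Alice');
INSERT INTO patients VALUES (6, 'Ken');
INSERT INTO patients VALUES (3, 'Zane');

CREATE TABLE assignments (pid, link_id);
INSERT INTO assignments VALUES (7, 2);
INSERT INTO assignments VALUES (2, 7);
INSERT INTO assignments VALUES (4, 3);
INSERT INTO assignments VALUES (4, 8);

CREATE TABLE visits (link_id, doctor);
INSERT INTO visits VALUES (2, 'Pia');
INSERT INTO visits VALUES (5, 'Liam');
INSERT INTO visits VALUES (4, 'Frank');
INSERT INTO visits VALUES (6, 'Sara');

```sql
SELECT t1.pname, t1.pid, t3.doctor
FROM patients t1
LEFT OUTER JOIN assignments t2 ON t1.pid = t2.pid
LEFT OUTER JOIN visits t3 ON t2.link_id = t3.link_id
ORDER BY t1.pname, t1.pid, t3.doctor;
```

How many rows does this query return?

5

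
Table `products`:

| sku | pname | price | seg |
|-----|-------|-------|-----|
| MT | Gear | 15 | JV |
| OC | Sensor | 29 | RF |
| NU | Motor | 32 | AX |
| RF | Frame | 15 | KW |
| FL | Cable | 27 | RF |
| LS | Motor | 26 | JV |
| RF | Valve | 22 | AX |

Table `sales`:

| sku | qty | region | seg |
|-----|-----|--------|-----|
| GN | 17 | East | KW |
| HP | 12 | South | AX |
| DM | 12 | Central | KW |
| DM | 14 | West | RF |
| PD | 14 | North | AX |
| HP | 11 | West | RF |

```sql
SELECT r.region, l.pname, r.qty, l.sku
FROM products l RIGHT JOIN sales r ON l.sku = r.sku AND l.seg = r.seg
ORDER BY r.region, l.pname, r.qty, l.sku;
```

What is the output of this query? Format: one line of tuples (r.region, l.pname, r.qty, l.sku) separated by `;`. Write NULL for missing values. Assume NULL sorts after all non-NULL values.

RIGHT JOIN keeps every row from `sales`; unmatched rows get NULL for `products`'s columns.
Matching on l.sku = r.sku AND l.seg = r.seg.
- l row (sku=MT, seg=JV): no match.
- l row (sku=OC, seg=RF): no match.
- l row (sku=NU, seg=AX): no match.
- l row (sku=RF, seg=KW): no match.
- l row (sku=FL, seg=RF): no match.
- l row (sku=LS, seg=JV): no match.
- l row (sku=RF, seg=AX): no match.
- 6 row(s) from r found no l partner → padded with NULL.
After projecting and ordering:
r.region | l.pname | r.qty | l.sku
Central | NULL | 12 | NULL
East | NULL | 17 | NULL
North | NULL | 14 | NULL
South | NULL | 12 | NULL
West | NULL | 11 | NULL
West | NULL | 14 | NULL

(Central, NULL, 12, NULL); (East, NULL, 17, NULL); (North, NULL, 14, NULL); (South, NULL, 12, NULL); (West, NULL, 11, NULL); (West, NULL, 14, NULL)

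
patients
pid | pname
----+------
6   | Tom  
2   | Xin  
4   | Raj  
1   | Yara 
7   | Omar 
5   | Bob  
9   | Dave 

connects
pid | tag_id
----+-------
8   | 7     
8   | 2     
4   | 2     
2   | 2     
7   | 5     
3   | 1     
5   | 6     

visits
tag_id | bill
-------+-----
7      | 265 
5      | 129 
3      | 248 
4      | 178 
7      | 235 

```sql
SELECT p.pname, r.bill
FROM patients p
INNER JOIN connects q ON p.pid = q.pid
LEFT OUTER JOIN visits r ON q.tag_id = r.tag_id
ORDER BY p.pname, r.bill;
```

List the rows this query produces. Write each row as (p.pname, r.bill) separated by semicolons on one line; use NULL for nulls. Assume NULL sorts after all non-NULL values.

(Bob, NULL); (Omar, 129); (Raj, NULL); (Xin, NULL)

Joins associate left-to-right: patients INNER JOIN connects on pid gives 4 intermediate row(s).
Then LEFT JOIN `visits r` on tag_id: each of those 4 rows is kept; rows whose q.tag_id has no match in r get NULL for r's columns.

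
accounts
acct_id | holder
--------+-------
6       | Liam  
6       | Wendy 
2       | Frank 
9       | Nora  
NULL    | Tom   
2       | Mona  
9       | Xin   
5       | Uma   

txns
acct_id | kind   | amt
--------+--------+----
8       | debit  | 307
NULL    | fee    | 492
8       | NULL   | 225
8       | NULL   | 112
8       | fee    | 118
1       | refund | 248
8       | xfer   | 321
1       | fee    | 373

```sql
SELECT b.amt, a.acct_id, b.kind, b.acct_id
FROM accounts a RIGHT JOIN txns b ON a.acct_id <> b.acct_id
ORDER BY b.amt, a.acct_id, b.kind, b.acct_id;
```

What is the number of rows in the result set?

RIGHT JOIN keeps every row from `txns`; unmatched rows get NULL for `accounts`'s columns.
Matching on a.acct_id <> b.acct_id. A NULL in a compared column never satisfies the condition.
- a (acct_id=6) pairs with 7 row(s) of b.
- a (acct_id=6) pairs with 7 row(s) of b.
- a (acct_id=2) pairs with 7 row(s) of b.
- a (acct_id=9) pairs with 7 row(s) of b.
- a (acct_id=NULL) has no partner in b.
- a (acct_id=2) pairs with 7 row(s) of b.
- a (acct_id=9) pairs with 7 row(s) of b.
- a (acct_id=5) pairs with 7 row(s) of b.
- 1 row(s) from b found no a partner → padded with NULL.
Total: 49 matched + 1 padded = 50 rows.

50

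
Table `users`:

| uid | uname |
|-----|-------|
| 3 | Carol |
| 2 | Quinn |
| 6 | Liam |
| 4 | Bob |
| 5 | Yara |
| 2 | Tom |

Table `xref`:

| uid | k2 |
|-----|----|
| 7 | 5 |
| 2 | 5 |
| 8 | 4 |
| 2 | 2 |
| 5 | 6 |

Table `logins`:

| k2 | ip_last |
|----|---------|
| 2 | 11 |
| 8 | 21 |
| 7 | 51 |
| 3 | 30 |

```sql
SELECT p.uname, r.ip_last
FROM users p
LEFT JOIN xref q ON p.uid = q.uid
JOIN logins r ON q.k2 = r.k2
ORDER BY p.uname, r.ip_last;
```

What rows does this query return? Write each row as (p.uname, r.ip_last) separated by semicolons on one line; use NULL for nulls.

Evaluate left to right. First `users p LEFT JOIN xref q` on uid: 8 row(s).
Then INNER JOIN `logins r` on k2: keep only rows whose q.k2 appears in r.

(Quinn, 11); (Tom, 11)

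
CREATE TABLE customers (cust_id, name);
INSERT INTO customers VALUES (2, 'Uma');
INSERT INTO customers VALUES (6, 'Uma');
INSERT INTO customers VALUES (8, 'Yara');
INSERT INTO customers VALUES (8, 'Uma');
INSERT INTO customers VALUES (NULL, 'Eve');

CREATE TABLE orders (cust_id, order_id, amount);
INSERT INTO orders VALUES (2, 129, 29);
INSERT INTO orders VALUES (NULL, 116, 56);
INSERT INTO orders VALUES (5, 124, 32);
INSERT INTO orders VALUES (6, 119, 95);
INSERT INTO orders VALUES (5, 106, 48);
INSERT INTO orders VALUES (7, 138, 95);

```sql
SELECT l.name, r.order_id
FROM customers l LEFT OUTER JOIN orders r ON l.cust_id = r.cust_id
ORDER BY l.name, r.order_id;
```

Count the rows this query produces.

LEFT JOIN keeps every row from `customers`; unmatched rows get NULL for `orders`'s columns.
Matching on l.cust_id = r.cust_id. A NULL in a compared column never satisfies the condition.
- l row (cust_id=2): matches 1 r row(s) → 1 output row(s).
- l row (cust_id=6): matches 1 r row(s) → 1 output row(s).
- l row (cust_id=8): no match → kept, r columns NULL.
- l row (cust_id=8): no match → kept, r columns NULL.
- l row (cust_id=NULL): no match → kept, r columns NULL.
Total: 2 matched + 3 padded = 5 rows.

5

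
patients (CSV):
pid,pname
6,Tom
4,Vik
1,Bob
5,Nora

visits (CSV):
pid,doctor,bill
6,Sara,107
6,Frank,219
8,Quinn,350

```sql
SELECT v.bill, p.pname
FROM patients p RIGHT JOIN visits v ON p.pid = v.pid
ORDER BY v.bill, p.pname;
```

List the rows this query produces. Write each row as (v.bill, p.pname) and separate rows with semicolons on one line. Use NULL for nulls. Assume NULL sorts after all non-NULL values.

(107, Tom); (219, Tom); (350, NULL)

RIGHT JOIN keeps every row from `visits`; unmatched rows get NULL for `patients`'s columns.
Matching on p.pid = v.pid.
Matched pairs: 2; unmatched v rows kept: 1.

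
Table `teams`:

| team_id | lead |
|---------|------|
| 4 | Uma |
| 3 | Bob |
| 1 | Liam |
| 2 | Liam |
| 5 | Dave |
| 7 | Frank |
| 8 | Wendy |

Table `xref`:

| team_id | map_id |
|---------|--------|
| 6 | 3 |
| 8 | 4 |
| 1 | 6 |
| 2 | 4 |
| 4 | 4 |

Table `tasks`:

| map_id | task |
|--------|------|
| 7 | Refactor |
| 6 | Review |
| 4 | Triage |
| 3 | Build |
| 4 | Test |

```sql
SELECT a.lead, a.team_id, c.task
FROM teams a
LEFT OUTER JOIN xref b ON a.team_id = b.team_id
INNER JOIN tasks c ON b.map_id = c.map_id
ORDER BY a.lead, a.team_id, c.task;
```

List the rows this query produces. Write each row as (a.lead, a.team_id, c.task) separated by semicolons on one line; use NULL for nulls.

Step 1 — a LEFT JOIN b on team_id → 7 row(s).
Then INNER JOIN `tasks c` on map_id: keep only rows whose b.map_id appears in c.

(Liam, 1, Review); (Liam, 2, Test); (Liam, 2, Triage); (Uma, 4, Test); (Uma, 4, Triage); (Wendy, 8, Test); (Wendy, 8, Triage)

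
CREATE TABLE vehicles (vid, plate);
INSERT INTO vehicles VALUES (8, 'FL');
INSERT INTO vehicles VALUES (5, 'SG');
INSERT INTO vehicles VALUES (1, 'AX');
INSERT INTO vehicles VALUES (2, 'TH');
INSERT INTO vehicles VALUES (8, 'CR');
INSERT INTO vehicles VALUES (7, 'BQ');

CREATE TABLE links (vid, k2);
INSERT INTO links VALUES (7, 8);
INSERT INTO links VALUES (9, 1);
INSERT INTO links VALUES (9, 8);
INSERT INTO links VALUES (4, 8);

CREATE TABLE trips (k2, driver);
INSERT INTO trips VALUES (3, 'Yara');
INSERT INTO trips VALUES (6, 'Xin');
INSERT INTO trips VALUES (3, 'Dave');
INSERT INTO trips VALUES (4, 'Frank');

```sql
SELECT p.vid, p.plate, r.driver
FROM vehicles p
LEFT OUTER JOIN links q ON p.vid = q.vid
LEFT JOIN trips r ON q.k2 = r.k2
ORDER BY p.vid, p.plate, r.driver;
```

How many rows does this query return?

Joins associate left-to-right: vehicles LEFT JOIN links on vid gives 6 intermediate row(s).
Then LEFT JOIN `trips r` on k2: each of those 6 rows is kept; rows whose q.k2 has no match in r get NULL for r's columns.
Result: 6 row(s).

6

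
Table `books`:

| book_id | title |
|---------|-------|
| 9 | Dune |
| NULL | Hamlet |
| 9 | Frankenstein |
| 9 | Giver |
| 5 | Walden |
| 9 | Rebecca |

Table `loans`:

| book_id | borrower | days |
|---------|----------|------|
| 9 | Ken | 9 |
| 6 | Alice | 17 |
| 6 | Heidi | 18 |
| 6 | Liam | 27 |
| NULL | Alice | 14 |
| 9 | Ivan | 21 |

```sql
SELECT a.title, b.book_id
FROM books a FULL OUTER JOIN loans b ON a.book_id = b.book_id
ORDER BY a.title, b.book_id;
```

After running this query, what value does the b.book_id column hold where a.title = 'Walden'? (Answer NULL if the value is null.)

NULL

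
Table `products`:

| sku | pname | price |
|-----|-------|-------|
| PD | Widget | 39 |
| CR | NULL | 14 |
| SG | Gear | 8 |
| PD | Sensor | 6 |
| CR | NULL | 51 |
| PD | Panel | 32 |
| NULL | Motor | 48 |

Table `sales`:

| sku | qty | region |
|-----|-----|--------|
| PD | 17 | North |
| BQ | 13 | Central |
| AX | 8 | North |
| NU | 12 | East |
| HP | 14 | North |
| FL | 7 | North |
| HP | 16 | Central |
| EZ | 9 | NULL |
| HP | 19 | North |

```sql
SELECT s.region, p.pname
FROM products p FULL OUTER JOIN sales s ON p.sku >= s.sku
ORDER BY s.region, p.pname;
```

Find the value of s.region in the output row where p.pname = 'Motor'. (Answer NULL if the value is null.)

NULL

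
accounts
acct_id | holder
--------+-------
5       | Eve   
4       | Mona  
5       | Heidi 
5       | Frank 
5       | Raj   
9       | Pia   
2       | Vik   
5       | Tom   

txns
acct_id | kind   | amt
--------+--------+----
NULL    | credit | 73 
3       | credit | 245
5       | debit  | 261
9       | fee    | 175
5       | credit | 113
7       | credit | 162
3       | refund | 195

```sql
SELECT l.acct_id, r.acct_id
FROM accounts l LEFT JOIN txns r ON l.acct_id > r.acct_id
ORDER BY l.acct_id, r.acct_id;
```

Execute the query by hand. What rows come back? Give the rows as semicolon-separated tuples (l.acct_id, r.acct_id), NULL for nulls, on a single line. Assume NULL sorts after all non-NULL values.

(2, NULL); (4, 3); (4, 3); (5, 3); (5, 3); (5, 3); (5, 3); (5, 3); (5, 3); (5, 3); (5, 3); (5, 3); (5, 3); (9, 3); (9, 3); (9, 5); (9, 5); (9, 7)

LEFT JOIN keeps every row from `accounts`; unmatched rows get NULL for `txns`'s columns.
Matching on l.acct_id > r.acct_id. A NULL in a compared column never satisfies the condition.
- l (acct_id=5) pairs with 2 row(s) of r.
- l (acct_id=4) pairs with 2 row(s) of r.
- l (acct_id=5) pairs with 2 row(s) of r.
- l (acct_id=5) pairs with 2 row(s) of r.
- l (acct_id=5) pairs with 2 row(s) of r.
- l (acct_id=9) pairs with 5 row(s) of r.
- l (acct_id=2) has no partner → padded with NULL.
- l (acct_id=5) pairs with 2 row(s) of r.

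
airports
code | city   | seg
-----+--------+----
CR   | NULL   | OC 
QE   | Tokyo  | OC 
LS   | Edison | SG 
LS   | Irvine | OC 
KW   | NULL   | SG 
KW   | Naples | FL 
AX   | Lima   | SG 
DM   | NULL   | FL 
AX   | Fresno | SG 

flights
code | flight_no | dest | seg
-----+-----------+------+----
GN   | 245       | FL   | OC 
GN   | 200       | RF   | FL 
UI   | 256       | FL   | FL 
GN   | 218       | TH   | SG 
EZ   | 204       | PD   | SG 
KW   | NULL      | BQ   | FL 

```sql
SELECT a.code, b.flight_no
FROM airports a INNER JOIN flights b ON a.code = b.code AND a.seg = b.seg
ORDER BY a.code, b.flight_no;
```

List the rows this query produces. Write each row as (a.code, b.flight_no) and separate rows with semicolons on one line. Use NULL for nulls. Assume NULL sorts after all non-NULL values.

(KW, NULL)

INNER JOIN keeps only pairs where the ON condition holds.
Matching on a.code = b.code AND a.seg = b.seg.
- a[0] code=CR, seg=OC → no match; dropped.
- a[1] code=QE, seg=OC → no match; dropped.
- a[2] code=LS, seg=SG → no match; dropped.
- a[3] code=LS, seg=OC → no match; dropped.
- a[4] code=KW, seg=SG → no match; dropped.
- a[5] code=KW, seg=FL → 1 match(es) in b → 1 row(s).
- a[6] code=AX, seg=SG → no match; dropped.
- a[7] code=DM, seg=FL → no match; dropped.
- a[8] code=AX, seg=SG → no match; dropped.
After projecting and ordering:
a.code | b.flight_no
KW | NULL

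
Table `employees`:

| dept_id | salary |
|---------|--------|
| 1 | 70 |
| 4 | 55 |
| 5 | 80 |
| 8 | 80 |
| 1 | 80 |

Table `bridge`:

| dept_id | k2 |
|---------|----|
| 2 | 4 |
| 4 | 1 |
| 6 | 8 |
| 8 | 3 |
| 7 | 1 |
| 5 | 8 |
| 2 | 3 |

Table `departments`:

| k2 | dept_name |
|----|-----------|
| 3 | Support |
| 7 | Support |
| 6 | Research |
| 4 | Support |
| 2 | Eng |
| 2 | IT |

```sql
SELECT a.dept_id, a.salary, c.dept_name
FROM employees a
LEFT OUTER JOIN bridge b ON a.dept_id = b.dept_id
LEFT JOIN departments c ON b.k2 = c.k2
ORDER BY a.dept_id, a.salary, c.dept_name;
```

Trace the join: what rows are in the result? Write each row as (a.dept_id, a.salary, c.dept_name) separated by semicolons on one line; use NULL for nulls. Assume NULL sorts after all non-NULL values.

(1, 70, NULL); (1, 80, NULL); (4, 55, NULL); (5, 80, NULL); (8, 80, Support)

Step 1 — a LEFT JOIN b on dept_id → 5 row(s).
Then LEFT JOIN `departments c` on k2: each of those 5 rows is kept; rows whose b.k2 has no match in c get NULL for c's columns.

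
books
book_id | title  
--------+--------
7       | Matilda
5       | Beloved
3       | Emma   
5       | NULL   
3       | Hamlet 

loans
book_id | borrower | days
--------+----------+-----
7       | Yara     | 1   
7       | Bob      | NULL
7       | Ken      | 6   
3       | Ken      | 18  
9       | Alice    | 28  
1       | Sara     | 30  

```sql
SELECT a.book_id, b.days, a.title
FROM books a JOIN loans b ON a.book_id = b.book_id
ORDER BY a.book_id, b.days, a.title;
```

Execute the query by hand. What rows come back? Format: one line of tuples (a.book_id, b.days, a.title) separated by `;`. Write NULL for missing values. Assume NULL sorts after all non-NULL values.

INNER JOIN keeps only pairs where the ON condition holds.
Matching on a.book_id = b.book_id.
Matched pairs: 5.

(3, 18, Emma); (3, 18, Hamlet); (7, 1, Matilda); (7, 6, Matilda); (7, NULL, Matilda)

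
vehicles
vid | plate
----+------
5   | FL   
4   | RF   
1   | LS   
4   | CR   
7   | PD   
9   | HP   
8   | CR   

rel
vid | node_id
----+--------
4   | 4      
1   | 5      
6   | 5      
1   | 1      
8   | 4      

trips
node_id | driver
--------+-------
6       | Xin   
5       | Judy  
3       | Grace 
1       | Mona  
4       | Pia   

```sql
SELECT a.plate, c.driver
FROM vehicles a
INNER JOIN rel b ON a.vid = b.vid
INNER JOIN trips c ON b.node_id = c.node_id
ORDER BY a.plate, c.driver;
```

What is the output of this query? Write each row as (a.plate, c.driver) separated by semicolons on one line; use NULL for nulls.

Evaluate left to right. First `vehicles a INNER JOIN rel b` on vid: 5 row(s).
Then INNER JOIN `trips c` on node_id: keep only rows whose b.node_id appears in c.

(CR, Pia); (CR, Pia); (LS, Judy); (LS, Mona); (RF, Pia)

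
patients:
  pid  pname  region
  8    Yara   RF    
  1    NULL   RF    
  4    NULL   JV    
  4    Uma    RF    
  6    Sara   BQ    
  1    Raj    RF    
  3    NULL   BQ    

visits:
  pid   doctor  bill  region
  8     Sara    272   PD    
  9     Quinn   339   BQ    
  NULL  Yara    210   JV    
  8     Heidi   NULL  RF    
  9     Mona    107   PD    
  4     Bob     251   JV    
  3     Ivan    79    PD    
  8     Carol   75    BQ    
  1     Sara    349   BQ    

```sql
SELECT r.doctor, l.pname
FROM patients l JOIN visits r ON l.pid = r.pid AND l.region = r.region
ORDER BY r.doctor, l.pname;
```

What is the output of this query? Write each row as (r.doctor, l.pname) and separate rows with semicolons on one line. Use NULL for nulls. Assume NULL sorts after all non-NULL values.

(Bob, NULL); (Heidi, Yara)

INNER JOIN keeps only pairs where the ON condition holds.
Matching on l.pid = r.pid AND l.region = r.region. A NULL in a compared column never satisfies the condition.
Matched pairs: 2.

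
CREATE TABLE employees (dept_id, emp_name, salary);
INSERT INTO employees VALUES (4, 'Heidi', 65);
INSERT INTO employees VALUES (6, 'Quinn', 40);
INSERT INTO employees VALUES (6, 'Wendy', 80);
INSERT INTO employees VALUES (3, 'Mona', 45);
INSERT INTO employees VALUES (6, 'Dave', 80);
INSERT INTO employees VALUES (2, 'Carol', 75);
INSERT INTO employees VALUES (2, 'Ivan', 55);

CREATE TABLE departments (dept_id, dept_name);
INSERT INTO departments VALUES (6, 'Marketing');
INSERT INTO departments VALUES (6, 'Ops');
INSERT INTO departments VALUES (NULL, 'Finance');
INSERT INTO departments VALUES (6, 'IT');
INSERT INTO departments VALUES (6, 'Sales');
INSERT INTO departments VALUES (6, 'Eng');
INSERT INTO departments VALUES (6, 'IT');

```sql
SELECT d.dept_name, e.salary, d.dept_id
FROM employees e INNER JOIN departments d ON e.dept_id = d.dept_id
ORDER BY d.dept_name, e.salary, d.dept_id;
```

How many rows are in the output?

INNER JOIN keeps only pairs where the ON condition holds.
Matching on e.dept_id = d.dept_id. A NULL in a compared column never satisfies the condition.
- dept_id=4: no matching d row, dropped.
- dept_id=6: 6 matching d row(s), so 6 row(s) emitted.
- dept_id=6: 6 matching d row(s), so 6 row(s) emitted.
- dept_id=3: no matching d row, dropped.
- dept_id=6: 6 matching d row(s), so 6 row(s) emitted.
- dept_id=2: no matching d row, dropped.
- dept_id=2: no matching d row, dropped.
Total: 18 rows.

18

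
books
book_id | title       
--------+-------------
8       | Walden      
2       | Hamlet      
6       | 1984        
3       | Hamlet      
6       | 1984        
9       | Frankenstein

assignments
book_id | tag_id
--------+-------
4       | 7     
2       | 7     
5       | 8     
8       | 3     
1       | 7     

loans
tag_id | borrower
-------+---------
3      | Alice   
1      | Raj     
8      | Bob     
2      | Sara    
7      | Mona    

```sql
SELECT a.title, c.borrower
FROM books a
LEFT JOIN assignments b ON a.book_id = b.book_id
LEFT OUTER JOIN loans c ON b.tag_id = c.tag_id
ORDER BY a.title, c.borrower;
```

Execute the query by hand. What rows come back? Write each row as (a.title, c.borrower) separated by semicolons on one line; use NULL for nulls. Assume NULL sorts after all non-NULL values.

(1984, NULL); (1984, NULL); (Frankenstein, NULL); (Hamlet, Mona); (Hamlet, NULL); (Walden, Alice)

Joins associate left-to-right: books LEFT JOIN assignments on book_id gives 6 intermediate row(s).
Then LEFT JOIN `loans c` on tag_id: each of those 6 rows is kept; rows whose b.tag_id has no match in c get NULL for c's columns.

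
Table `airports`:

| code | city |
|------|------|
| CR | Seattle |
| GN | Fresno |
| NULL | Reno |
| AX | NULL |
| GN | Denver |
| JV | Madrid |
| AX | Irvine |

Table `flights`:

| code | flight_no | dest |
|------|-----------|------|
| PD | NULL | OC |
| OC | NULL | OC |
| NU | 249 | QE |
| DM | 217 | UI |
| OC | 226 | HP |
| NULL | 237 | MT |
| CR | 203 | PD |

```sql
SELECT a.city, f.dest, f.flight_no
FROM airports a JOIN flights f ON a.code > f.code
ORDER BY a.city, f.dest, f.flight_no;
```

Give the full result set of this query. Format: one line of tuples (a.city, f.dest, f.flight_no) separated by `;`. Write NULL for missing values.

(Denver, PD, 203); (Denver, UI, 217); (Fresno, PD, 203); (Fresno, UI, 217); (Madrid, PD, 203); (Madrid, UI, 217)

INNER JOIN keeps only pairs where the ON condition holds.
Matching on a.code > f.code. A NULL in a compared column never satisfies the condition.
- code=CR: no matching f row, dropped.
- code=GN: 2 matching f row(s), so 2 row(s) emitted.
- code=NULL: no matching f row, dropped.
- code=AX: no matching f row, dropped.
- code=GN: 2 matching f row(s), so 2 row(s) emitted.
- code=JV: 2 matching f row(s), so 2 row(s) emitted.
- code=AX: no matching f row, dropped.
After projecting and ordering:
a.city | f.dest | f.flight_no
Denver | PD | 203
Denver | UI | 217
Fresno | PD | 203
Fresno | UI | 217
Madrid | PD | 203
Madrid | UI | 217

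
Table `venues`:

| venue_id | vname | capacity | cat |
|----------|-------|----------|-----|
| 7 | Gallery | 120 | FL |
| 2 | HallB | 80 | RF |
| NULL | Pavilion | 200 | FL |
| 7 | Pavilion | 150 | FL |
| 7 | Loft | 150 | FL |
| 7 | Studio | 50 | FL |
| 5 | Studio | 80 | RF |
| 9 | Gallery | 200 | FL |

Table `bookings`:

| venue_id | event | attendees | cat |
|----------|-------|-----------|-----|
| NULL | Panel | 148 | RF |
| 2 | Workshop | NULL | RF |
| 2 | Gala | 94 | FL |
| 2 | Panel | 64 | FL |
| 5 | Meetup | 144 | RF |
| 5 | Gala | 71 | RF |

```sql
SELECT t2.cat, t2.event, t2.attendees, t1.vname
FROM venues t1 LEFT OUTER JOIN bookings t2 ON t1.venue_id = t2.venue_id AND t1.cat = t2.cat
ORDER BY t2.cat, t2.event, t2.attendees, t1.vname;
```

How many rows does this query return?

9

LEFT JOIN keeps every row from `venues`; unmatched rows get NULL for `bookings`'s columns.
Matching on t1.venue_id = t2.venue_id AND t1.cat = t2.cat. A NULL in a compared column never satisfies the condition.
- venue_id=7, cat=FL: no t2 row matches, row kept with t2 columns NULL.
- venue_id=2, cat=RF: 1 matching t2 row(s), so 1 row(s) emitted.
- venue_id=NULL, cat=FL: no t2 row matches, row kept with t2 columns NULL.
- venue_id=7, cat=FL: no t2 row matches, row kept with t2 columns NULL.
- venue_id=7, cat=FL: no t2 row matches, row kept with t2 columns NULL.
- venue_id=7, cat=FL: no t2 row matches, row kept with t2 columns NULL.
- venue_id=5, cat=RF: 2 matching t2 row(s), so 2 row(s) emitted.
- venue_id=9, cat=FL: no t2 row matches, row kept with t2 columns NULL.
Total: 3 matched + 6 padded = 9 rows.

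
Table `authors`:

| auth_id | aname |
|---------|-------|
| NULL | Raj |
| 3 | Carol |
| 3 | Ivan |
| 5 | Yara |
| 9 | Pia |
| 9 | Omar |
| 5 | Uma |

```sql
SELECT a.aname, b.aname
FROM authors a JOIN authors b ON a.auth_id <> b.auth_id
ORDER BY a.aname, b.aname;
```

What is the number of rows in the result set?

24

INNER JOIN keeps only pairs where the ON condition holds.
Matching on a.auth_id <> b.auth_id. A NULL in a compared column never satisfies the condition.
- a row (auth_id=NULL): no match → dropped.
- a row (auth_id=3): matches 4 b row(s) → 4 output row(s).
- a row (auth_id=3): matches 4 b row(s) → 4 output row(s).
- a row (auth_id=5): matches 4 b row(s) → 4 output row(s).
- a row (auth_id=9): matches 4 b row(s) → 4 output row(s).
- a row (auth_id=9): matches 4 b row(s) → 4 output row(s).
- a row (auth_id=5): matches 4 b row(s) → 4 output row(s).
Total: 24 rows.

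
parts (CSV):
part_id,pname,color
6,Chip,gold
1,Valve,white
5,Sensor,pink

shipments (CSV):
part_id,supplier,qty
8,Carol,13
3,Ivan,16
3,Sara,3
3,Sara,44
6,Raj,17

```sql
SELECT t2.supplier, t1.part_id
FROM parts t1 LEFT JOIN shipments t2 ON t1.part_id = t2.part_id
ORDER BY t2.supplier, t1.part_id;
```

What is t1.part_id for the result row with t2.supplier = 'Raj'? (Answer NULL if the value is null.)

LEFT JOIN keeps every row from `parts`; unmatched rows get NULL for `shipments`'s columns.
Matching on t1.part_id = t2.part_id.
Matched pairs: 1; unmatched t1 rows kept: 2.

6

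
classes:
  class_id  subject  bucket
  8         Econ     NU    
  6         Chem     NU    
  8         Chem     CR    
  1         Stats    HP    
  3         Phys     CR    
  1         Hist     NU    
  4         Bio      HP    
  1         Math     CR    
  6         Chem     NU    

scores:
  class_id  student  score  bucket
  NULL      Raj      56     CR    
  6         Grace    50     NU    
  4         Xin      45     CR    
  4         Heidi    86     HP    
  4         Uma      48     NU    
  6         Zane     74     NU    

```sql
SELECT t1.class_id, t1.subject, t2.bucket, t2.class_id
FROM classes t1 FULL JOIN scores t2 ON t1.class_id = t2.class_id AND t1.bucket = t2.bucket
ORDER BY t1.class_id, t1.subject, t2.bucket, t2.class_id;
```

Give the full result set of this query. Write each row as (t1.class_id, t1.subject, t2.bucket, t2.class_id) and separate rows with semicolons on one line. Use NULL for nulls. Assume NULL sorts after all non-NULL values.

FULL OUTER JOIN keeps every row from both sides; unmatched rows get NULL for the other side's columns.
Matching on t1.class_id = t2.class_id AND t1.bucket = t2.bucket. A NULL in a compared column never satisfies the condition.
Matched pairs: 5; unmatched t1 rows kept: 6; unmatched t2 rows kept: 3.

(1, Hist, NULL, NULL); (1, Math, NULL, NULL); (1, Stats, NULL, NULL); (3, Phys, NULL, NULL); (4, Bio, HP, 4); (6, Chem, NU, 6); (6, Chem, NU, 6); (6, Chem, NU, 6); (6, Chem, NU, 6); (8, Chem, NULL, NULL); (8, Econ, NULL, NULL); (NULL, NULL, CR, 4); (NULL, NULL, CR, NULL); (NULL, NULL, NU, 4)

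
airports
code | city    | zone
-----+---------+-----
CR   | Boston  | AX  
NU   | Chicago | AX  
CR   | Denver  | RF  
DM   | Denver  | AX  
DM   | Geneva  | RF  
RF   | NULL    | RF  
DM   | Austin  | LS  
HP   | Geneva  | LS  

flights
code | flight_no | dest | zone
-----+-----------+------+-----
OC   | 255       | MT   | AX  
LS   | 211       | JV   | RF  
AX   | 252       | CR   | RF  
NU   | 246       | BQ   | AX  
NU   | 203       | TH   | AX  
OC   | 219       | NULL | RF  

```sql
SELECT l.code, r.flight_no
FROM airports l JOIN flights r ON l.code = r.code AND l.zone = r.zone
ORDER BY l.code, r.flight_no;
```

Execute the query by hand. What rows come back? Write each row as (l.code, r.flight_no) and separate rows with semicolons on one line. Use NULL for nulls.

(NU, 203); (NU, 246)

INNER JOIN keeps only pairs where the ON condition holds.
Matching on l.code = r.code AND l.zone = r.zone.
Matched pairs: 2.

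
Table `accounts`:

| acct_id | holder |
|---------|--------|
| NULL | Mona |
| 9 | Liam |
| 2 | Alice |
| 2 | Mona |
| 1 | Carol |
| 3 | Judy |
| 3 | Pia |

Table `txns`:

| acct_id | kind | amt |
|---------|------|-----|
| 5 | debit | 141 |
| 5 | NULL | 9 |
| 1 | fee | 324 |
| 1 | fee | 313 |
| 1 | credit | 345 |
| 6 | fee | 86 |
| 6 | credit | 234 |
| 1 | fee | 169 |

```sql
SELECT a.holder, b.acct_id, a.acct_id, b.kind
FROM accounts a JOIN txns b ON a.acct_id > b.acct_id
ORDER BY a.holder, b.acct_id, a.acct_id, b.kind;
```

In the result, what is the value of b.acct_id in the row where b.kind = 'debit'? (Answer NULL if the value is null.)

INNER JOIN keeps only pairs where the ON condition holds.
Matching on a.acct_id > b.acct_id. A NULL in a compared column never satisfies the condition.
Matched pairs: 24.

5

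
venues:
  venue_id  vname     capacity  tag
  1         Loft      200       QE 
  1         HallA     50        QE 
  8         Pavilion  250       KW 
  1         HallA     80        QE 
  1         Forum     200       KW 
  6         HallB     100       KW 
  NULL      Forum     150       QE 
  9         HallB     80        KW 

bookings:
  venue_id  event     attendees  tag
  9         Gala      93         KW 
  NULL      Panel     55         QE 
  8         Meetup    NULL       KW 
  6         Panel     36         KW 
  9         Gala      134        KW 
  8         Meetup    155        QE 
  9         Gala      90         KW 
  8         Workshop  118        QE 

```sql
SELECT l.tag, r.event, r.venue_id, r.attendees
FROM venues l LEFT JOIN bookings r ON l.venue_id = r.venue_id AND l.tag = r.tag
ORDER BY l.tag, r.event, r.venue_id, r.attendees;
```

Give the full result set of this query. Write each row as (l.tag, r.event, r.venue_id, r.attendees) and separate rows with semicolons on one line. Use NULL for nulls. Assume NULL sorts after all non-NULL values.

LEFT JOIN keeps every row from `venues`; unmatched rows get NULL for `bookings`'s columns.
Matching on l.venue_id = r.venue_id AND l.tag = r.tag. A NULL in a compared column never satisfies the condition.
- l (venue_id=1, tag=QE) has no partner → padded with NULL.
- l (venue_id=1, tag=QE) has no partner → padded with NULL.
- l (venue_id=8, tag=KW) pairs with 1 row(s) of r.
- l (venue_id=1, tag=QE) has no partner → padded with NULL.
- l (venue_id=1, tag=KW) has no partner → padded with NULL.
- l (venue_id=6, tag=KW) pairs with 1 row(s) of r.
- l (venue_id=NULL, tag=QE) has no partner → padded with NULL.
- l (venue_id=9, tag=KW) pairs with 3 row(s) of r.
After projecting and ordering:
l.tag | r.event | r.venue_id | r.attendees
KW | Gala | 9 | 90
KW | Gala | 9 | 93
KW | Gala | 9 | 134
KW | Meetup | 8 | NULL
KW | Panel | 6 | 36
KW | NULL | NULL | NULL
QE | NULL | NULL | NULL
QE | NULL | NULL | NULL
QE | NULL | NULL | NULL
QE | NULL | NULL | NULL

(KW, Gala, 9, 90); (KW, Gala, 9, 93); (KW, Gala, 9, 134); (KW, Meetup, 8, NULL); (KW, Panel, 6, 36); (KW, NULL, NULL, NULL); (QE, NULL, NULL, NULL); (QE, NULL, NULL, NULL); (QE, NULL, NULL, NULL); (QE, NULL, NULL, NULL)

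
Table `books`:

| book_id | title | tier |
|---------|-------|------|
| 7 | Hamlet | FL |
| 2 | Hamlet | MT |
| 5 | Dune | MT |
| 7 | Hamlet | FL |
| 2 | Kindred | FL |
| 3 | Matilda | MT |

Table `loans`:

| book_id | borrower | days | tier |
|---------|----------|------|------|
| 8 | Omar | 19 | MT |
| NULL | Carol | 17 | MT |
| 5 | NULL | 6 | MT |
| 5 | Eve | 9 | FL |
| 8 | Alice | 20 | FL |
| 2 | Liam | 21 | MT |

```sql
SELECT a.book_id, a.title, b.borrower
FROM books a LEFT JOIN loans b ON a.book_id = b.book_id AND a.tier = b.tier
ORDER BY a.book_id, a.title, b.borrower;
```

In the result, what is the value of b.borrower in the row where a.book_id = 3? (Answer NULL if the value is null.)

LEFT JOIN keeps every row from `books`; unmatched rows get NULL for `loans`'s columns.
Matching on a.book_id = b.book_id AND a.tier = b.tier. A NULL in a compared column never satisfies the condition.
- book_id=7, tier=FL: no b row matches, row kept with b columns NULL.
- book_id=2, tier=MT: 1 matching b row(s), so 1 row(s) emitted.
- book_id=5, tier=MT: 1 matching b row(s), so 1 row(s) emitted.
- book_id=7, tier=FL: no b row matches, row kept with b columns NULL.
- book_id=2, tier=FL: no b row matches, row kept with b columns NULL.
- book_id=3, tier=MT: no b row matches, row kept with b columns NULL.

NULL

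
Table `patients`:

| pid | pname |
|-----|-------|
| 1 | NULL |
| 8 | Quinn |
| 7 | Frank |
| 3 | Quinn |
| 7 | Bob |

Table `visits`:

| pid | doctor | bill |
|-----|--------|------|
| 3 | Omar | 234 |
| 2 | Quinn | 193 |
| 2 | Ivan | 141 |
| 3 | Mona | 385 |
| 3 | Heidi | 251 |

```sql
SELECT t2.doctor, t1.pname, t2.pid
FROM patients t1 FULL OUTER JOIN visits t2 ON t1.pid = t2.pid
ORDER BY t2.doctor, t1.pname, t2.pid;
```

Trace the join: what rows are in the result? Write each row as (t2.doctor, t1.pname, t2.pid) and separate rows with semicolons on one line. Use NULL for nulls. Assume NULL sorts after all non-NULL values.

(Heidi, Quinn, 3); (Ivan, NULL, 2); (Mona, Quinn, 3); (Omar, Quinn, 3); (Quinn, NULL, 2); (NULL, Bob, NULL); (NULL, Frank, NULL); (NULL, Quinn, NULL); (NULL, NULL, NULL)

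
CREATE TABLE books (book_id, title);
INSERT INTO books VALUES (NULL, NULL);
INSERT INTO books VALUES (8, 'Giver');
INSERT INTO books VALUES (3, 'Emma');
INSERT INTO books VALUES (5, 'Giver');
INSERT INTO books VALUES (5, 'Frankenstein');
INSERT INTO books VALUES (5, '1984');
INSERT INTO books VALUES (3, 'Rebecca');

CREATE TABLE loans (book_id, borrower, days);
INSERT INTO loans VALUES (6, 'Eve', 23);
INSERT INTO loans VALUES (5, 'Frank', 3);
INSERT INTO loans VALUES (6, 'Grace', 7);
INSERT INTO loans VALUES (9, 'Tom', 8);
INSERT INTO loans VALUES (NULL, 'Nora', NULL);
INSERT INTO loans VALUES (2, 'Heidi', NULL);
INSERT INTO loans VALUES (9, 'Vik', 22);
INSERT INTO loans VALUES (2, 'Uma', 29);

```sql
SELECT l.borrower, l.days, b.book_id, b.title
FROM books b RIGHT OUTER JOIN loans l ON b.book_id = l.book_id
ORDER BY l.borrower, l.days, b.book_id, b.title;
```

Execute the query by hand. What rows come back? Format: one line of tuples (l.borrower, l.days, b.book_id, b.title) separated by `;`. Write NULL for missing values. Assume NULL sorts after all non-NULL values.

(Eve, 23, NULL, NULL); (Frank, 3, 5, 1984); (Frank, 3, 5, Frankenstein); (Frank, 3, 5, Giver); (Grace, 7, NULL, NULL); (Heidi, NULL, NULL, NULL); (Nora, NULL, NULL, NULL); (Tom, 8, NULL, NULL); (Uma, 29, NULL, NULL); (Vik, 22, NULL, NULL)

RIGHT JOIN keeps every row from `loans`; unmatched rows get NULL for `books`'s columns.
Matching on b.book_id = l.book_id. A NULL in a compared column never satisfies the condition.
- b (book_id=NULL) has no partner in l.
- b (book_id=8) has no partner in l.
- b (book_id=3) has no partner in l.
- b (book_id=5) pairs with 1 row(s) of l.
- b (book_id=5) pairs with 1 row(s) of l.
- b (book_id=5) pairs with 1 row(s) of l.
- b (book_id=3) has no partner in l.
- plus 7 unmatched l row(s), each kept with NULL b columns.
After projecting and ordering:
l.borrower | l.days | b.book_id | b.title
Eve | 23 | NULL | NULL
Frank | 3 | 5 | 1984
Frank | 3 | 5 | Frankenstein
Frank | 3 | 5 | Giver
Grace | 7 | NULL | NULL
Heidi | NULL | NULL | NULL
Nora | NULL | NULL | NULL
Tom | 8 | NULL | NULL
Uma | 29 | NULL | NULL
Vik | 22 | NULL | NULL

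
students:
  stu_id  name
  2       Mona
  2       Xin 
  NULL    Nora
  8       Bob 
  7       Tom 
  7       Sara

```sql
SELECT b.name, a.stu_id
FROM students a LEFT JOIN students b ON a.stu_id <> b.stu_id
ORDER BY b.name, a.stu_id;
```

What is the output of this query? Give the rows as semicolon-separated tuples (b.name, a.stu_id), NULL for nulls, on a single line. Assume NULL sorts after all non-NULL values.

(Bob, 2); (Bob, 2); (Bob, 7); (Bob, 7); (Mona, 7); (Mona, 7); (Mona, 8); (Sara, 2); (Sara, 2); (Sara, 8); (Tom, 2); (Tom, 2); (Tom, 8); (Xin, 7); (Xin, 7); (Xin, 8); (NULL, NULL)

LEFT JOIN keeps every row from `students a`; unmatched rows get NULL for `students b`'s columns.
Matching on a.stu_id <> b.stu_id. A NULL in a compared column never satisfies the condition.
- a row (stu_id=2): matches 3 b row(s) → 3 output row(s).
- a row (stu_id=2): matches 3 b row(s) → 3 output row(s).
- a row (stu_id=NULL): no match → kept, b columns NULL.
- a row (stu_id=8): matches 4 b row(s) → 4 output row(s).
- a row (stu_id=7): matches 3 b row(s) → 3 output row(s).
- a row (stu_id=7): matches 3 b row(s) → 3 output row(s).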